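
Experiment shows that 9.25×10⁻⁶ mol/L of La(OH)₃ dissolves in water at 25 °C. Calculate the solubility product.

Ksp = 1.98×10⁻¹⁹

La(OH)₃(s) ⇌ La³⁺(aq) + 3 OH⁻(aq)
If s mol/L of La(OH)₃ dissolves, [La³⁺] = s and [OH⁻] = 3s.
Ksp = [La³⁺][OH⁻]^3 = s · (3s)^3 = 27s^4
Ksp = 27 × (9.25×10⁻⁶)^4 = 1.98×10⁻¹⁹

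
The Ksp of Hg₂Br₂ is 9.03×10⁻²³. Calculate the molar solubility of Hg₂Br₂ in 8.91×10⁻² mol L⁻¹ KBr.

1.14×10⁻²⁰ M

Hg₂Br₂(s) ⇌ Hg₂²⁺(aq) + 2 Br⁻(aq)
Br⁻ is already present at 8.91×10⁻² mol L⁻¹. If s mol/L of Hg₂Br₂ dissolves, [Hg₂²⁺] = s while [Br⁻] ≈ 8.91×10⁻² mol L⁻¹.
Ksp = [Hg₂²⁺][Br⁻]^2 = s(8.91×10⁻²)^2
s = 9.03×10⁻²³ / (8.91×10⁻²)^2 = 1.14×10⁻²⁰
s = 1.14×10⁻²⁰ mol L⁻¹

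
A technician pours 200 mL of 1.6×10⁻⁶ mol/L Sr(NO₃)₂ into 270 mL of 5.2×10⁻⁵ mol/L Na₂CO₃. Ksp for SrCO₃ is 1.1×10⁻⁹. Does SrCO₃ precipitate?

Total volume after mixing = 200 + 270 = 470 mL.
[Sr²⁺] = (1.6×10⁻⁶)(200)/470 = 6.8×10⁻⁷ mol/L
[CO₃²⁻] = (5.2×10⁻⁵)(270)/470 = 3.0×10⁻⁵ mol/L
Q = [Sr²⁺][CO₃²⁻] = 2.0×10⁻¹¹
Since Q (2.0×10⁻¹¹) is less than Ksp (1.1×10⁻⁹), no SrCO₃ precipitates.

No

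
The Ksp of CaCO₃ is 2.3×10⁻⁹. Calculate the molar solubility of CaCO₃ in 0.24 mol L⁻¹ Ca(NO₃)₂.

9.6×10⁻⁹ M

CaCO₃(s) ⇌ Ca²⁺(aq) + CO₃²⁻(aq)
The solution already contains Ca²⁺ at 0.24 mol L⁻¹. Let s be the molar solubility of CaCO₃.
[Ca²⁺] ≈ 0.24 mol L⁻¹ (common ion dominates); [CO₃²⁻] = s.
Ksp = [Ca²⁺][CO₃²⁻] = (0.24)s
s = 2.3×10⁻⁹ / (0.24) = 9.6×10⁻⁹
s = 9.6×10⁻⁹ mol L⁻¹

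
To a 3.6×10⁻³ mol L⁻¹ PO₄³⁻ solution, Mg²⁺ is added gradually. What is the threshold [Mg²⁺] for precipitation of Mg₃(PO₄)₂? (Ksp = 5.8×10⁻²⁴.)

7.6×10⁻⁷ M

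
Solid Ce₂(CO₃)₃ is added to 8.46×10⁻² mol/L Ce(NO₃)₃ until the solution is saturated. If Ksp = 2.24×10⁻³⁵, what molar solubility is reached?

Ce₂(CO₃)₃(s) ⇌ 2 Ce³⁺(aq) + 3 CO₃²⁻(aq)
With Ce³⁺ already at 8.46×10⁻² mol/L and s small, take [Ce³⁺] ≈ 8.46×10⁻² mol/L and [CO₃²⁻] = 3s.
Ksp = [Ce³⁺]^2[CO₃²⁻]^3 = (8.46×10⁻²)^2(3s)^3
(3s)^3 = 2.24×10⁻³⁵ / (8.46×10⁻²)^2 = 3.13×10⁻³³
s = 4.88×10⁻¹² mol/L

4.88×10⁻¹² M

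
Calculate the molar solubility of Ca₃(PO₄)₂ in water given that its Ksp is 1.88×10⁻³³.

Ca₃(PO₄)₂(s) ⇌ 3 Ca²⁺(aq) + 2 PO₄³⁻(aq)
Call the molar solubility s, so that [Ca²⁺] = 3s and [PO₄³⁻] = 2s.
Ksp = [Ca²⁺]^3[PO₄³⁻]^2 = (3s)^3 · (2s)^2 = 108s^5
108s^5 = 1.88×10⁻³³  ⇒  s^5 = 1.74×10⁻³⁵
s = (1.74×10⁻³⁵)^(1/5) = 1.12×10⁻⁷ mol L⁻¹

1.12×10⁻⁷ M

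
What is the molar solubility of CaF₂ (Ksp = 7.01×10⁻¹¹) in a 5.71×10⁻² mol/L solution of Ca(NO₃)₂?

1.75×10⁻⁵ M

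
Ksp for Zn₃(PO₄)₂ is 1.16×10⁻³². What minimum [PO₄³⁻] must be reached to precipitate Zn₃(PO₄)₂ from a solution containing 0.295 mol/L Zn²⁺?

Each salt precipitates once Q = Ksp for that salt.
Zn₃(PO₄)₂(s) ⇌ 3 Zn²⁺(aq) + 2 PO₄³⁻(aq)
Ksp = [Zn²⁺]^3[PO₄³⁻]^2 = [PO₄³⁻]^2(0.295)^3
[PO₄³⁻]^2 = 1.16×10⁻³² / (0.295)^3 = 4.52×10⁻³¹
[PO₄³⁻] = 6.72×10⁻¹⁶ mol/L

6.72×10⁻¹⁶ M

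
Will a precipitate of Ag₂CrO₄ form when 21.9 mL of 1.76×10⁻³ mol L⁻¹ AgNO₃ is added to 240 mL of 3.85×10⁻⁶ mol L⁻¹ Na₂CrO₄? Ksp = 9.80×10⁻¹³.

Total volume after mixing = 21.9 + 240 = 261.9 mL.
[Ag⁺] = (1.76×10⁻³)(21.9)/261.9 = 1.47×10⁻⁴ mol L⁻¹
[CrO₄²⁻] = (3.85×10⁻⁶)(240)/261.9 = 3.53×10⁻⁶ mol L⁻¹
Q = [Ag⁺]^2[CrO₄²⁻] = 7.64×10⁻¹⁴
Q < Ksp (7.64×10⁻¹⁴ vs 9.80×10⁻¹³); the solution remains unsaturated and no precipitate forms.

No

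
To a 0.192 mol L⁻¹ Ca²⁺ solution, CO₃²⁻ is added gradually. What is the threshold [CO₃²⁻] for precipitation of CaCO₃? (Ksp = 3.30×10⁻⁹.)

Precipitation of each salt begins when its ion product equals Ksp.
CaCO₃(s) ⇌ Ca²⁺(aq) + CO₃²⁻(aq)
Ksp = [Ca²⁺][CO₃²⁻] = [CO₃²⁻](0.192)
[CO₃²⁻] = 3.30×10⁻⁹ / (0.192) = 1.72×10⁻⁸
[CO₃²⁻] = 1.72×10⁻⁸ mol L⁻¹

1.72×10⁻⁸ M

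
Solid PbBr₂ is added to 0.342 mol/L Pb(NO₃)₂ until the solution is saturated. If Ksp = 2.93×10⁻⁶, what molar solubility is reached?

1.46×10⁻³ M

PbBr₂(s) ⇌ Pb²⁺(aq) + 2 Br⁻(aq)
Let s be the solubility of PbBr₂ here. The common ion gives [Pb²⁺] ≈ 0.342 mol/L, and [Br⁻] = 2s.
Ksp = [Pb²⁺][Br⁻]^2 = (0.342)(2s)^2
(2s)^2 = 2.93×10⁻⁶ / (0.342) = 8.57×10⁻⁶
s = 1.46×10⁻³ mol/L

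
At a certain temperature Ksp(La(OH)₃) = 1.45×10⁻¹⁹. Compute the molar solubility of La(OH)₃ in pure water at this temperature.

8.56×10⁻⁶ M

La(OH)₃(s) ⇌ La³⁺(aq) + 3 OH⁻(aq)
For each mole of La(OH)₃ that dissolves per liter, [La³⁺] = s and [OH⁻] = 3s; let s denote this solubility.
Ksp = [La³⁺][OH⁻]^3 = s · (3s)^3 = 27s^4
27s^4 = 1.45×10⁻¹⁹  ⇒  s^4 = 5.37×10⁻²¹
Taking the 4th root, s = 8.56×10⁻⁶ mol/L.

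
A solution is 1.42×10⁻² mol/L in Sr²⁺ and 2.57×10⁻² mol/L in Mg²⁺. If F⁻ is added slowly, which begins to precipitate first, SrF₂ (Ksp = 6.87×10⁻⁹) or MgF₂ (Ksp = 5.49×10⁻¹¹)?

MgF₂

Precipitation of each salt begins when its ion product equals Ksp.
For SrF₂: [F⁻] = (Ksp/[Sr²⁺])^(1/2) = 6.96×10⁻⁴ mol/L
For MgF₂: [F⁻] = (Ksp/[Mg²⁺])^(1/2) = 4.62×10⁻⁵ mol/L
Since MgF₂ needs less F⁻ to reach saturation, it precipitates first.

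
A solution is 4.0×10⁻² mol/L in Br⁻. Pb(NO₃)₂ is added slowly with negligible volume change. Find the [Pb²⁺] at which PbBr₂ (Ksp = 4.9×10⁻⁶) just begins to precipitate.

The threshold for precipitation is Q = Ksp.
PbBr₂(s) ⇌ Pb²⁺(aq) + 2 Br⁻(aq)
Ksp = [Pb²⁺][Br⁻]^2 = [Pb²⁺](4.0×10⁻²)^2
[Pb²⁺] = 4.9×10⁻⁶ / (4.0×10⁻²)^2 = 3.1×10⁻³
[Pb²⁺] = 3.1×10⁻³ mol/L

3.1×10⁻³ M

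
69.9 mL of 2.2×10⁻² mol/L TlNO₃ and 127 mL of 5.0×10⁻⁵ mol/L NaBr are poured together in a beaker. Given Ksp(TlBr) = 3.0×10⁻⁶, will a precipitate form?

The combined volume is 196.9 mL.
[Tl⁺] = (2.2×10⁻²)(69.9)/196.9 = 7.8×10⁻³ mol/L
[Br⁻] = (5.0×10⁻⁵)(127)/196.9 = 3.2×10⁻⁵ mol/L
Q = [Tl⁺][Br⁻] = 2.5×10⁻⁷
Q < Ksp (2.5×10⁻⁷ vs 3.0×10⁻⁶); the solution remains unsaturated and no precipitate forms.

No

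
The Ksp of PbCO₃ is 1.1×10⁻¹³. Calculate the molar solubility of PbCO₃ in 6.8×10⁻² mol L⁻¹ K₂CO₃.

1.6×10⁻¹² M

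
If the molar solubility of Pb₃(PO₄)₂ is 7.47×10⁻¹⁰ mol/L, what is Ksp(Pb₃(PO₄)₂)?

Pb₃(PO₄)₂(s) ⇌ 3 Pb²⁺(aq) + 2 PO₄³⁻(aq)
With molar solubility s: [Pb²⁺] = 3s, [PO₄³⁻] = 2s.
Ksp = [Pb²⁺]^3[PO₄³⁻]^2 = (3s)^3 · (2s)^2 = 108s^5
Ksp = 108 × (7.47×10⁻¹⁰)^5 = 2.51×10⁻⁴⁴

Ksp = 2.51×10⁻⁴⁴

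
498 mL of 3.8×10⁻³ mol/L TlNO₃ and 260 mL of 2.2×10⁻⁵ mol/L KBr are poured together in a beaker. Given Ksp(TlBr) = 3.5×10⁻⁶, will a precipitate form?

After mixing, V = 498 mL + 260 mL = 758 mL.
[Tl⁺] = (3.8×10⁻³)(498)/758 = 2.5×10⁻³ mol/L
[Br⁻] = (2.2×10⁻⁵)(260)/758 = 7.5×10⁻⁶ mol/L
Q = [Tl⁺][Br⁻] = 1.9×10⁻⁸
Q < Ksp (1.9×10⁻⁸ vs 3.5×10⁻⁶); the solution remains unsaturated and no precipitate forms.

No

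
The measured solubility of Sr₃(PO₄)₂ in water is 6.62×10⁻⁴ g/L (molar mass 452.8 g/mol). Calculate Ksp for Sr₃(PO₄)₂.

Ksp = 7.21×10⁻²⁸

Molar solubility s = (6.62×10⁻⁴ g/L) / (452.8 g/mol) = 1.4620×10⁻⁶ mol/L
Sr₃(PO₄)₂(s) ⇌ 3 Sr²⁺(aq) + 2 PO₄³⁻(aq)
Call the molar solubility s, so that [Sr²⁺] = 3s and [PO₄³⁻] = 2s.
Ksp = [Sr²⁺]^3[PO₄³⁻]^2 = (3s)^3 · (2s)^2 = 108s^5
Ksp = 108 × (1.4620×10⁻⁶)^5 = 7.21×10⁻²⁸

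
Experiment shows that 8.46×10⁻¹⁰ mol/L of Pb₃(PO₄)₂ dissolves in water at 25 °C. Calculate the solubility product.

Ksp = 4.68×10⁻⁴⁴

Pb₃(PO₄)₂(s) ⇌ 3 Pb²⁺(aq) + 2 PO₄³⁻(aq)
If s mol/L of Pb₃(PO₄)₂ dissolves, [Pb²⁺] = 3s and [PO₄³⁻] = 2s.
Ksp = [Pb²⁺]^3[PO₄³⁻]^2 = (3s)^3 · (2s)^2 = 108s^5
Ksp = 108 × (8.46×10⁻¹⁰)^5 = 4.68×10⁻⁴⁴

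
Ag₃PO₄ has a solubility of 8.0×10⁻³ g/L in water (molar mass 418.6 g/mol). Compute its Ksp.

Ksp = 3.6×10⁻¹⁸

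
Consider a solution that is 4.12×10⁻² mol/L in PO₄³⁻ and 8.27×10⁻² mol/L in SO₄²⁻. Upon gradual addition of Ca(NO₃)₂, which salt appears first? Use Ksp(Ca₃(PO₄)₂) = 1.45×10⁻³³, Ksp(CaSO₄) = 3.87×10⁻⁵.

Ca₃(PO₄)₂

Each salt precipitates once Q = Ksp for that salt.
For Ca₃(PO₄)₂: [Ca²⁺] = (Ksp/[PO₄³⁻]^2)^(1/3) = 9.49×10⁻¹¹ mol/L
For CaSO₄: [Ca²⁺] = (Ksp/[SO₄²⁻]) = 4.68×10⁻⁴ mol/L
Ca₃(PO₄)₂ requires the lower [Ca²⁺], so it precipitates first.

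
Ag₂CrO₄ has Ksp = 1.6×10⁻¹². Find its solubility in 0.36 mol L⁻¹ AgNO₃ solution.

Ag₂CrO₄(s) ⇌ 2 Ag⁺(aq) + CrO₄²⁻(aq)
Let s be the solubility of Ag₂CrO₄ here. The common ion gives [Ag⁺] ≈ 0.36 mol L⁻¹, and [CrO₄²⁻] = s.
Ksp = [Ag⁺]^2[CrO₄²⁻] = (0.36)^2s
s = 1.6×10⁻¹² / (0.36)^2 = 1.2×10⁻¹¹
s = 1.2×10⁻¹¹ mol L⁻¹

1.2×10⁻¹¹ M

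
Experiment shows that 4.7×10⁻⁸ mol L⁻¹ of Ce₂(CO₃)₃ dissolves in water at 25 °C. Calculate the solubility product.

Ce₂(CO₃)₃(s) ⇌ 2 Ce³⁺(aq) + 3 CO₃²⁻(aq)
If s mol/L of Ce₂(CO₃)₃ dissolves, [Ce³⁺] = 2s and [CO₃²⁻] = 3s.
Ksp = [Ce³⁺]^2[CO₃²⁻]^3 = (2s)^2 · (3s)^3 = 108s^5
Ksp = 108 × (4.7×10⁻⁸)^5 = 2.5×10⁻³⁵

Ksp = 2.5×10⁻³⁵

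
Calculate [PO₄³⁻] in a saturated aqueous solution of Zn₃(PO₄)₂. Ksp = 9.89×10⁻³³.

3.11×10⁻⁷ M

Zn₃(PO₄)₂(s) ⇌ 3 Zn²⁺(aq) + 2 PO₄³⁻(aq)
For each mole of Zn₃(PO₄)₂ that dissolves per liter, [Zn²⁺] = 3s and [PO₄³⁻] = 2s; let s denote this solubility.
Ksp = [Zn²⁺]^3[PO₄³⁻]^2 = (3s)^3 · (2s)^2 = 108s^5 = 9.89×10⁻³³
s = 1.56×10⁻⁷ mol/L
[PO₄³⁻] = 2s = 3.11×10⁻⁷ mol/L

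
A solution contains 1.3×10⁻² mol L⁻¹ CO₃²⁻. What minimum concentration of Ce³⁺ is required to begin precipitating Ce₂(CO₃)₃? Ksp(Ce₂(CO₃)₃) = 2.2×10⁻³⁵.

Precipitation of each salt begins when its ion product equals Ksp.
Ce₂(CO₃)₃(s) ⇌ 2 Ce³⁺(aq) + 3 CO₃²⁻(aq)
Ksp = [Ce³⁺]^2[CO₃²⁻]^3 = [Ce³⁺]^2(1.3×10⁻²)^3
[Ce³⁺]^2 = 2.2×10⁻³⁵ / (1.3×10⁻²)^3 = 1.0×10⁻²⁹
[Ce³⁺] = 3.2×10⁻¹⁵ mol L⁻¹

3.2×10⁻¹⁵ M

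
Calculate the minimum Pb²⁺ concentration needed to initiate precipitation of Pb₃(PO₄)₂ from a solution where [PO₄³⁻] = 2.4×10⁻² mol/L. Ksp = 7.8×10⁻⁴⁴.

Each salt precipitates once Q = Ksp for that salt.
Pb₃(PO₄)₂(s) ⇌ 3 Pb²⁺(aq) + 2 PO₄³⁻(aq)
Ksp = [Pb²⁺]^3[PO₄³⁻]^2 = [Pb²⁺]^3(2.4×10⁻²)^2
[Pb²⁺]^3 = 7.8×10⁻⁴⁴ / (2.4×10⁻²)^2 = 1.4×10⁻⁴⁰
[Pb²⁺] = 5.1×10⁻¹⁴ mol/L

5.1×10⁻¹⁴ M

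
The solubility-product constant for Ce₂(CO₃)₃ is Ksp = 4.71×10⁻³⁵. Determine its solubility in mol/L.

5.34×10⁻⁸ M

Ce₂(CO₃)₃(s) ⇌ 2 Ce³⁺(aq) + 3 CO₃²⁻(aq)
Call the molar solubility s, so that [Ce³⁺] = 2s and [CO₃²⁻] = 3s.
Ksp = [Ce³⁺]^2[CO₃²⁻]^3 = (2s)^2 · (3s)^3 = 108s^5
108s^5 = 4.71×10⁻³⁵  ⇒  s^5 = 4.36×10⁻³⁷
s = (4.36×10⁻³⁷)^(1/5) = 5.34×10⁻⁸ mol L⁻¹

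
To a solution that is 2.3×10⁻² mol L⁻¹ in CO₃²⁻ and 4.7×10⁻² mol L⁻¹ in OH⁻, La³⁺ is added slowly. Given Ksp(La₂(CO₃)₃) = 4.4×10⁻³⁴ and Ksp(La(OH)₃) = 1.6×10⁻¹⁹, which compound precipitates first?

Each salt precipitates once Q = Ksp for that salt.
For La₂(CO₃)₃: [La³⁺] = (Ksp/[CO₃²⁻]^3)^(1/2) = 6.0×10⁻¹⁵ mol L⁻¹
For La(OH)₃: [La³⁺] = (Ksp/[OH⁻]^3) = 1.5×10⁻¹⁵ mol L⁻¹
The smaller threshold [La³⁺] is reached first, so La(OH)₃ precipitates first.

La(OH)₃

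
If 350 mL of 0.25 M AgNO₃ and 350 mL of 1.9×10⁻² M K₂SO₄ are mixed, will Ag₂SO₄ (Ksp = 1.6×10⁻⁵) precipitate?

Yes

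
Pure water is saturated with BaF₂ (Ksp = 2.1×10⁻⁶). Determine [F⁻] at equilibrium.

1.6×10⁻² M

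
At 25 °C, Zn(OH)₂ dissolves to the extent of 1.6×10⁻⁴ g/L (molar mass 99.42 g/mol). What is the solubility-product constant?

Ksp = 1.7×10⁻¹⁷

Convert to molarity: s = 1.6×10⁻⁴ / 99.42 = 1.609×10⁻⁶ mol/L
Zn(OH)₂(s) ⇌ Zn²⁺(aq) + 2 OH⁻(aq)
If s mol/L of Zn(OH)₂ dissolves, [Zn²⁺] = s and [OH⁻] = 2s.
Ksp = [Zn²⁺][OH⁻]^2 = s · (2s)^2 = 4s^3
Ksp = 4 × (1.609×10⁻⁶)^3 = 1.7×10⁻¹⁷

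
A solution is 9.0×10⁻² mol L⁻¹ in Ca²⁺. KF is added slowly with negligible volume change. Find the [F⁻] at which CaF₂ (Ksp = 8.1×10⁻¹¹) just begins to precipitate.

3.0×10⁻⁵ M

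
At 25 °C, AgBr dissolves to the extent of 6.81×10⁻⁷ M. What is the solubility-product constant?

Ksp = 4.64×10⁻¹³

AgBr(s) ⇌ Ag⁺(aq) + Br⁻(aq)
With molar solubility s: [Ag⁺] = s, [Br⁻] = s.
Ksp = [Ag⁺][Br⁻] = s · s = s^2
Ksp = (6.81×10⁻⁷)^2 = 4.64×10⁻¹³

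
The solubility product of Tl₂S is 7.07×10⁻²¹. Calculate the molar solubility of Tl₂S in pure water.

1.21×10⁻⁷ M

Tl₂S(s) ⇌ 2 Tl⁺(aq) + S²⁻(aq)
Let s be the molar solubility. Then [Tl⁺] = 2s and [S²⁻] = s.
Ksp = [Tl⁺]^2[S²⁻] = (2s)^2 · s = 4s^3
4s^3 = 7.07×10⁻²¹  ⇒  s^3 = 1.77×10⁻²¹
s = (1.77×10⁻²¹)^(1/3) = 1.21×10⁻⁷ mol/L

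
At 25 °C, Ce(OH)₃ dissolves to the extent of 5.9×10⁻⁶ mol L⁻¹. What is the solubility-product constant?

Ksp = 3.3×10⁻²⁰

Ce(OH)₃(s) ⇌ Ce³⁺(aq) + 3 OH⁻(aq)
For each mole of Ce(OH)₃ that dissolves per liter, [Ce³⁺] = s and [OH⁻] = 3s; let s denote this solubility.
Ksp = [Ce³⁺][OH⁻]^3 = s · (3s)^3 = 27s^4
Ksp = 27 × (5.9×10⁻⁶)^4 = 3.3×10⁻²⁰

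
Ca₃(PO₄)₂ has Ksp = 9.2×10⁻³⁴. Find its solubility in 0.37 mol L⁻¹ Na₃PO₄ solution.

Ca₃(PO₄)₂(s) ⇌ 3 Ca²⁺(aq) + 2 PO₄³⁻(aq)
Let s be the solubility of Ca₃(PO₄)₂ here. The common ion gives [PO₄³⁻] ≈ 0.37 mol L⁻¹, and [Ca²⁺] = 3s.
Ksp = [Ca²⁺]^3[PO₄³⁻]^2 = (3s)^3(0.37)^2
(3s)^3 = 9.2×10⁻³⁴ / (0.37)^2 = 6.7×10⁻³³
s = 6.3×10⁻¹² mol L⁻¹

6.3×10⁻¹² M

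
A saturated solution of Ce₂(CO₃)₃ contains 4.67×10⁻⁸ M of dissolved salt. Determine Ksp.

Ksp = 2.40×10⁻³⁵

Ce₂(CO₃)₃(s) ⇌ 2 Ce³⁺(aq) + 3 CO₃²⁻(aq)
If s mol/L of Ce₂(CO₃)₃ dissolves, [Ce³⁺] = 2s and [CO₃²⁻] = 3s.
Ksp = [Ce³⁺]^2[CO₃²⁻]^3 = (2s)^2 · (3s)^3 = 108s^5
Ksp = 108 × (4.67×10⁻⁸)^5 = 2.40×10⁻³⁵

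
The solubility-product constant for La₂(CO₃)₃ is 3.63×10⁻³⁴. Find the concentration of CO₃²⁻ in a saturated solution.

La₂(CO₃)₃(s) ⇌ 2 La³⁺(aq) + 3 CO₃²⁻(aq)
For each mole of La₂(CO₃)₃ that dissolves per liter, [La³⁺] = 2s and [CO₃²⁻] = 3s; let s denote this solubility.
Ksp = [La³⁺]^2[CO₃²⁻]^3 = (2s)^2 · (3s)^3 = 108s^5 = 3.63×10⁻³⁴
s = 8.04×10⁻⁸ M
[CO₃²⁻] = 3s = 2.41×10⁻⁷ M

2.41×10⁻⁷ M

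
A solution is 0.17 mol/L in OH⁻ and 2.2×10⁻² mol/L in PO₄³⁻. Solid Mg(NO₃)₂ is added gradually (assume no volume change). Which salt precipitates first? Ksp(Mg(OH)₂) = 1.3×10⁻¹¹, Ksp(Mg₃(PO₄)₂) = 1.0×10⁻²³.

Mg(OH)₂

Each salt precipitates once Q = Ksp for that salt.
For Mg(OH)₂: [Mg²⁺] = (Ksp/[OH⁻]^2) = 4.5×10⁻¹⁰ mol/L
For Mg₃(PO₄)₂: [Mg²⁺] = (Ksp/[PO₄³⁻]^2)^(1/3) = 2.7×10⁻⁷ mol/L
The smaller threshold [Mg²⁺] is reached first, so Mg(OH)₂ precipitates first.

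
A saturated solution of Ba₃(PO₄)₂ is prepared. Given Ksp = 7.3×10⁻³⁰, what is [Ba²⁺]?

Ba₃(PO₄)₂(s) ⇌ 3 Ba²⁺(aq) + 2 PO₄³⁻(aq)
For each mole of Ba₃(PO₄)₂ that dissolves per liter, [Ba²⁺] = 3s and [PO₄³⁻] = 2s; let s denote this solubility.
Ksp = [Ba²⁺]^3[PO₄³⁻]^2 = (3s)^3 · (2s)^2 = 108s^5 = 7.3×10⁻³⁰
s = 5.8×10⁻⁷ mol L⁻¹
[Ba²⁺] = 3s = 1.8×10⁻⁶ mol L⁻¹

1.8×10⁻⁶ M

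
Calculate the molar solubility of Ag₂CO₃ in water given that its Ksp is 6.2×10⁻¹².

Ag₂CO₃(s) ⇌ 2 Ag⁺(aq) + CO₃²⁻(aq)
Let s be the molar solubility. Then [Ag⁺] = 2s and [CO₃²⁻] = s.
Ksp = [Ag⁺]^2[CO₃²⁻] = (2s)^2 · s = 4s^3
4s^3 = 6.2×10⁻¹²  ⇒  s^3 = 1.6×10⁻¹²
Taking the 3rd root, s = 1.2×10⁻⁴ mol/L.

1.2×10⁻⁴ M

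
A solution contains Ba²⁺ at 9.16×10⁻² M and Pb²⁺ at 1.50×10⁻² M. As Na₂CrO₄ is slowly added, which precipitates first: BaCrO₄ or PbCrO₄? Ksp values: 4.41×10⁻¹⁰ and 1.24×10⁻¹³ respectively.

A salt starts to precipitate once the ion product Q reaches its Ksp.
For BaCrO₄: [CrO₄²⁻] = (Ksp/[Ba²⁺]) = 4.81×10⁻⁹ M
For PbCrO₄: [CrO₄²⁻] = (Ksp/[Pb²⁺]) = 8.27×10⁻¹² M
The smaller threshold [CrO₄²⁻] is reached first, so PbCrO₄ precipitates first.

PbCrO₄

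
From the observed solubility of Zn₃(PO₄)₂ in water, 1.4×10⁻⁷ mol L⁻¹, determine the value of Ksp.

Ksp = 5.8×10⁻³³

Zn₃(PO₄)₂(s) ⇌ 3 Zn²⁺(aq) + 2 PO₄³⁻(aq)
With molar solubility s: [Zn²⁺] = 3s, [PO₄³⁻] = 2s.
Ksp = [Zn²⁺]^3[PO₄³⁻]^2 = (3s)^3 · (2s)^2 = 108s^5
Ksp = 108 × (1.4×10⁻⁷)^5 = 5.8×10⁻³³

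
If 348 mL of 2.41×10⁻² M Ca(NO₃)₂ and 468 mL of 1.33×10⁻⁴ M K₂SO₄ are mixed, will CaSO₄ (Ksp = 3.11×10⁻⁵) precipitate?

After mixing, V = 348 mL + 468 mL = 816 mL.
[Ca²⁺] = (2.41×10⁻²)(348)/816 = 1.03×10⁻² M
[SO₄²⁻] = (1.33×10⁻⁴)(468)/816 = 7.63×10⁻⁵ M
Q = [Ca²⁺][SO₄²⁻] = 7.84×10⁻⁷
Q < Ksp (7.84×10⁻⁷ vs 3.11×10⁻⁵); the solution remains unsaturated and no precipitate forms.

No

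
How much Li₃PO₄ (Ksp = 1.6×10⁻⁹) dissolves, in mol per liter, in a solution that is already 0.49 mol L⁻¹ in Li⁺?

Li₃PO₄(s) ⇌ 3 Li⁺(aq) + PO₄³⁻(aq)
Let s be the solubility of Li₃PO₄ here. The common ion gives [Li⁺] ≈ 0.49 mol L⁻¹, and [PO₄³⁻] = s.
Ksp = [Li⁺]^3[PO₄³⁻] = (0.49)^3s
s = 1.6×10⁻⁹ / (0.49)^3 = 1.4×10⁻⁸
s = 1.4×10⁻⁸ mol L⁻¹

1.4×10⁻⁸ M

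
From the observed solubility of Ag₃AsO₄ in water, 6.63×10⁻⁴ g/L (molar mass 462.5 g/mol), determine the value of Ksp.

Ksp = 1.14×10⁻²²

Molar solubility s = (6.63×10⁻⁴ g/L) / (462.5 g/mol) = 1.4335×10⁻⁶ mol/L
Ag₃AsO₄(s) ⇌ 3 Ag⁺(aq) + AsO₄³⁻(aq)
If s mol/L of Ag₃AsO₄ dissolves, [Ag⁺] = 3s and [AsO₄³⁻] = s.
Ksp = [Ag⁺]^3[AsO₄³⁻] = (3s)^3 · s = 27s^4
Ksp = 27 × (1.4335×10⁻⁶)^4 = 1.14×10⁻²²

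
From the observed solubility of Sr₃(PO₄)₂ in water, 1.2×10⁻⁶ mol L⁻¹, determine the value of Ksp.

Ksp = 2.7×10⁻²⁸

Sr₃(PO₄)₂(s) ⇌ 3 Sr²⁺(aq) + 2 PO₄³⁻(aq)
Call the molar solubility s, so that [Sr²⁺] = 3s and [PO₄³⁻] = 2s.
Ksp = [Sr²⁺]^3[PO₄³⁻]^2 = (3s)^3 · (2s)^2 = 108s^5
Ksp = 108 × (1.2×10⁻⁶)^5 = 2.7×10⁻²⁸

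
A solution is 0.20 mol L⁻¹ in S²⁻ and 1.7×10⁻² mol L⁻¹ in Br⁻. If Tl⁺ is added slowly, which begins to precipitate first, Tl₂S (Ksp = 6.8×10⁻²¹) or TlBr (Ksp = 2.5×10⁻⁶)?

Precipitation of each salt begins when its ion product equals Ksp.
For Tl₂S: [Tl⁺] = (Ksp/[S²⁻])^(1/2) = 1.8×10⁻¹⁰ mol L⁻¹
For TlBr: [Tl⁺] = (Ksp/[Br⁻]) = 1.5×10⁻⁴ mol L⁻¹
The smaller threshold [Tl⁺] is reached first, so Tl₂S precipitates first.

Tl₂S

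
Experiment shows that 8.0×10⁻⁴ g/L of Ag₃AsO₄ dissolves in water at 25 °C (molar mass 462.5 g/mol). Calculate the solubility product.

Ksp = 2.4×10⁻²²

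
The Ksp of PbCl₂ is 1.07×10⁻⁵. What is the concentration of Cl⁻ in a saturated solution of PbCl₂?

2.78×10⁻² M

PbCl₂(s) ⇌ Pb²⁺(aq) + 2 Cl⁻(aq)
Let s be the molar solubility. Then [Pb²⁺] = s and [Cl⁻] = 2s.
Ksp = [Pb²⁺][Cl⁻]^2 = s · (2s)^2 = 4s^3 = 1.07×10⁻⁵
s = 1.39×10⁻² mol L⁻¹
[Cl⁻] = 2s = 2.78×10⁻² mol L⁻¹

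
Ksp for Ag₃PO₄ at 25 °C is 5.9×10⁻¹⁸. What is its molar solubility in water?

Ag₃PO₄(s) ⇌ 3 Ag⁺(aq) + PO₄³⁻(aq)
With molar solubility s: [Ag⁺] = 3s, [PO₄³⁻] = s.
Ksp = [Ag⁺]^3[PO₄³⁻] = (3s)^3 · s = 27s^4
27s^4 = 5.9×10⁻¹⁸  ⇒  s^4 = 2.2×10⁻¹⁹
s = 2.2×10⁻⁵ mol/L

2.2×10⁻⁵ M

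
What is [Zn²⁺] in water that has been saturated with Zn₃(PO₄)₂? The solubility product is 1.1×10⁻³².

Zn₃(PO₄)₂(s) ⇌ 3 Zn²⁺(aq) + 2 PO₄³⁻(aq)
With molar solubility s: [Zn²⁺] = 3s, [PO₄³⁻] = 2s.
Ksp = [Zn²⁺]^3[PO₄³⁻]^2 = (3s)^3 · (2s)^2 = 108s^5 = 1.1×10⁻³²
s = 1.6×10⁻⁷ mol/L
[Zn²⁺] = 3s = 4.8×10⁻⁷ mol/L

4.8×10⁻⁷ M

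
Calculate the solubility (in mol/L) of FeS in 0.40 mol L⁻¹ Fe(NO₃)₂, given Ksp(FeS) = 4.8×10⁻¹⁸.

1.2×10⁻¹⁷ M

FeS(s) ⇌ Fe²⁺(aq) + S²⁻(aq)
Let s be the solubility of FeS here. The common ion gives [Fe²⁺] ≈ 0.40 mol L⁻¹, and [S²⁻] = s.
Ksp = [Fe²⁺][S²⁻] = (0.40)s
s = 4.8×10⁻¹⁸ / (0.40) = 1.2×10⁻¹⁷
s = 1.2×10⁻¹⁷ mol L⁻¹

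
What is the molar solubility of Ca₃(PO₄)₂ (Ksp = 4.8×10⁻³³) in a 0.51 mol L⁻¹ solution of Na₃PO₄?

8.8×10⁻¹² M

Ca₃(PO₄)₂(s) ⇌ 3 Ca²⁺(aq) + 2 PO₄³⁻(aq)
With PO₄³⁻ already at 0.51 mol L⁻¹ and s small, take [PO₄³⁻] ≈ 0.51 mol L⁻¹ and [Ca²⁺] = 3s.
Ksp = [Ca²⁺]^3[PO₄³⁻]^2 = (3s)^3(0.51)^2
(3s)^3 = 4.8×10⁻³³ / (0.51)^2 = 1.8×10⁻³²
s = 8.8×10⁻¹² mol L⁻¹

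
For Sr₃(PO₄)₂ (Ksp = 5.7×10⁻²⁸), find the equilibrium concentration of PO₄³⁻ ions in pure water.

2.8×10⁻⁶ M

Sr₃(PO₄)₂(s) ⇌ 3 Sr²⁺(aq) + 2 PO₄³⁻(aq)
Let s be the molar solubility. Then [Sr²⁺] = 3s and [PO₄³⁻] = 2s.
Ksp = [Sr²⁺]^3[PO₄³⁻]^2 = (3s)^3 · (2s)^2 = 108s^5 = 5.7×10⁻²⁸
s = 1.4×10⁻⁶ M
[PO₄³⁻] = 2s = 2.8×10⁻⁶ M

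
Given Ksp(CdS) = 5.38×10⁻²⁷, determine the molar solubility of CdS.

7.33×10⁻¹⁴ M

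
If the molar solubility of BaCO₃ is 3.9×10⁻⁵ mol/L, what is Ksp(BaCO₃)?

Ksp = 1.5×10⁻⁹

BaCO₃(s) ⇌ Ba²⁺(aq) + CO₃²⁻(aq)
With molar solubility s: [Ba²⁺] = s, [CO₃²⁻] = s.
Ksp = [Ba²⁺][CO₃²⁻] = s · s = s^2
Ksp = (3.9×10⁻⁵)^2 = 1.5×10⁻⁹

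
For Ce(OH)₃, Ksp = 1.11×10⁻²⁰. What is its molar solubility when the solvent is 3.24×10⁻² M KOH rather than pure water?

3.26×10⁻¹⁶ M

Ce(OH)₃(s) ⇌ Ce³⁺(aq) + 3 OH⁻(aq)
Let s be the solubility of Ce(OH)₃ here. The common ion gives [OH⁻] ≈ 3.24×10⁻² M, and [Ce³⁺] = s.
Ksp = [Ce³⁺][OH⁻]^3 = s(3.24×10⁻²)^3
s = 1.11×10⁻²⁰ / (3.24×10⁻²)^3 = 3.26×10⁻¹⁶
s = 3.26×10⁻¹⁶ M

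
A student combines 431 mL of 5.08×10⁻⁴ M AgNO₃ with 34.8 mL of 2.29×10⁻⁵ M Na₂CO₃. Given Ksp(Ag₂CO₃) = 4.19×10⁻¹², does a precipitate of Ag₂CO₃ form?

No

The combined volume is 465.8 mL.
[Ag⁺] = (5.08×10⁻⁴)(431)/465.8 = 4.70×10⁻⁴ M
[CO₃²⁻] = (2.29×10⁻⁵)(34.8)/465.8 = 1.71×10⁻⁶ M
Q = [Ag⁺]^2[CO₃²⁻] = 3.78×10⁻¹³
Q = 3.78×10⁻¹³ < Ksp = 4.19×10⁻¹², so the solution is unsaturated and no precipitate forms.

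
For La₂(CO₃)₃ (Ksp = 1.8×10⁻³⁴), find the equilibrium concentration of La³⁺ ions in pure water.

1.4×10⁻⁷ M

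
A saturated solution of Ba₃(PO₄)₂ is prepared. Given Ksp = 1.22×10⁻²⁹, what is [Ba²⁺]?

Ba₃(PO₄)₂(s) ⇌ 3 Ba²⁺(aq) + 2 PO₄³⁻(aq)
Call the molar solubility s, so that [Ba²⁺] = 3s and [PO₄³⁻] = 2s.
Ksp = [Ba²⁺]^3[PO₄³⁻]^2 = (3s)^3 · (2s)^2 = 108s^5 = 1.22×10⁻²⁹
s = 6.47×10⁻⁷ mol/L
[Ba²⁺] = 3s = 1.94×10⁻⁶ mol/L

1.94×10⁻⁶ M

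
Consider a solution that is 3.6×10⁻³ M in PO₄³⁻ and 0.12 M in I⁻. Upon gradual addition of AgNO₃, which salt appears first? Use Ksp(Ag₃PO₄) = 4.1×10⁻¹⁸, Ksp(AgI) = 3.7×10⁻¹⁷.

AgI

Precipitation begins when Q = Ksp.
For Ag₃PO₄: [Ag⁺] = (Ksp/[PO₄³⁻])^(1/3) = 1.0×10⁻⁵ M
For AgI: [Ag⁺] = (Ksp/[I⁻]) = 3.1×10⁻¹⁶ M
Since AgI needs less Ag⁺ to reach saturation, it precipitates first.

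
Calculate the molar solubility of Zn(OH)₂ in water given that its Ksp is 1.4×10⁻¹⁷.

Zn(OH)₂(s) ⇌ Zn²⁺(aq) + 2 OH⁻(aq)
For each mole of Zn(OH)₂ that dissolves per liter, [Zn²⁺] = s and [OH⁻] = 2s; let s denote this solubility.
Ksp = [Zn²⁺][OH⁻]^2 = s · (2s)^2 = 4s^3
4s^3 = 1.4×10⁻¹⁷  ⇒  s^3 = 3.5×10⁻¹⁸
Taking the 3rd root, s = 1.5×10⁻⁶ mol L⁻¹.

1.5×10⁻⁶ M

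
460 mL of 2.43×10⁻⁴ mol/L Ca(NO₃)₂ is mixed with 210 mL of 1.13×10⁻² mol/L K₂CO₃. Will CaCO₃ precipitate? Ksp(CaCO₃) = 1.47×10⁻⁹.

Yes

Total volume after mixing = 460 + 210 = 670 mL.
[Ca²⁺] = (2.43×10⁻⁴)(460)/670 = 1.67×10⁻⁴ mol/L
[CO₃²⁻] = (1.13×10⁻²)(210)/670 = 3.54×10⁻³ mol/L
Q = [Ca²⁺][CO₃²⁻] = 5.91×10⁻⁷
Q = 5.91×10⁻⁷ > Ksp = 1.47×10⁻⁹, so the solution is supersaturated and CaCO₃ precipitates.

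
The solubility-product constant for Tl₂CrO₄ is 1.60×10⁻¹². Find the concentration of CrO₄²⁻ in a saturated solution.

7.37×10⁻⁵ M

Tl₂CrO₄(s) ⇌ 2 Tl⁺(aq) + CrO₄²⁻(aq)
If s mol/L of Tl₂CrO₄ dissolves, [Tl⁺] = 2s and [CrO₄²⁻] = s.
Ksp = [Tl⁺]^2[CrO₄²⁻] = (2s)^2 · s = 4s^3 = 1.60×10⁻¹²
s = 7.37×10⁻⁵ mol L⁻¹
[CrO₄²⁻] = s = 7.37×10⁻⁵ mol L⁻¹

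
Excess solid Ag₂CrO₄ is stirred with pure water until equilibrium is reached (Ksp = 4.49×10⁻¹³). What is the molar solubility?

4.82×10⁻⁵ M

Ag₂CrO₄(s) ⇌ 2 Ag⁺(aq) + CrO₄²⁻(aq)
With molar solubility s: [Ag⁺] = 2s, [CrO₄²⁻] = s.
Ksp = [Ag⁺]^2[CrO₄²⁻] = (2s)^2 · s = 4s^3
4s^3 = 4.49×10⁻¹³  ⇒  s^3 = 1.12×10⁻¹³
s = (1.12×10⁻¹³)^(1/3) = 4.82×10⁻⁵ mol/L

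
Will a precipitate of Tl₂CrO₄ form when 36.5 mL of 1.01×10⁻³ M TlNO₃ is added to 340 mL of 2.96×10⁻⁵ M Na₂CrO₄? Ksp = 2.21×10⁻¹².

Total volume after mixing = 36.5 + 340 = 376.5 mL.
[Tl⁺] = (1.01×10⁻³)(36.5)/376.5 = 9.79×10⁻⁵ M
[CrO₄²⁻] = (2.96×10⁻⁵)(340)/376.5 = 2.67×10⁻⁵ M
Q = [Tl⁺]^2[CrO₄²⁻] = 2.56×10⁻¹³
Since Q (2.56×10⁻¹³) is less than Ksp (2.21×10⁻¹²), no Tl₂CrO₄ precipitates.

No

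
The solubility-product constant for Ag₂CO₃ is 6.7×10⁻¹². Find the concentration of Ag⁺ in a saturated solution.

Ag₂CO₃(s) ⇌ 2 Ag⁺(aq) + CO₃²⁻(aq)
If s mol/L of Ag₂CO₃ dissolves, [Ag⁺] = 2s and [CO₃²⁻] = s.
Ksp = [Ag⁺]^2[CO₃²⁻] = (2s)^2 · s = 4s^3 = 6.7×10⁻¹²
s = 1.2×10⁻⁴ mol L⁻¹
[Ag⁺] = 2s = 2.4×10⁻⁴ mol L⁻¹

2.4×10⁻⁴ M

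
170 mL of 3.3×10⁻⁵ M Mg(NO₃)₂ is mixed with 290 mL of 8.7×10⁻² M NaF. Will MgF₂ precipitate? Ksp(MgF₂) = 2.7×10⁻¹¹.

Yes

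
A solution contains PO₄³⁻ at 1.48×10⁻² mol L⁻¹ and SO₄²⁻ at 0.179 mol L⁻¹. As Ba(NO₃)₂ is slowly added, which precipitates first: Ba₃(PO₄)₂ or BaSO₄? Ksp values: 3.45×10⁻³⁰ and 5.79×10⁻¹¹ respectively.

Precipitation of each salt begins when its ion product equals Ksp.
For Ba₃(PO₄)₂: [Ba²⁺] = (Ksp/[PO₄³⁻]^2)^(1/3) = 2.51×10⁻⁹ mol L⁻¹
For BaSO₄: [Ba²⁺] = (Ksp/[SO₄²⁻]) = 3.23×10⁻¹⁰ mol L⁻¹
Since BaSO₄ needs less Ba²⁺ to reach saturation, it precipitates first.

BaSO₄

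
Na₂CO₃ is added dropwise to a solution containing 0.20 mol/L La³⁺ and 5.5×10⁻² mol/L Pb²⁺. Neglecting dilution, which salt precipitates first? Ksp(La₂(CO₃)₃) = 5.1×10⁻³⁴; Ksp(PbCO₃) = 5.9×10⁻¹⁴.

PbCO₃

The threshold for precipitation is Q = Ksp.
For La₂(CO₃)₃: [CO₃²⁻] = (Ksp/[La³⁺]^2)^(1/3) = 2.3×10⁻¹¹ mol/L
For PbCO₃: [CO₃²⁻] = (Ksp/[Pb²⁺]) = 1.1×10⁻¹² mol/L
Since PbCO₃ needs less CO₃²⁻ to reach saturation, it precipitates first.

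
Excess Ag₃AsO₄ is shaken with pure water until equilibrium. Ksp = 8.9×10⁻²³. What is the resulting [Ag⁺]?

4.0×10⁻⁶ M

Ag₃AsO₄(s) ⇌ 3 Ag⁺(aq) + AsO₄³⁻(aq)
Call the molar solubility s, so that [Ag⁺] = 3s and [AsO₄³⁻] = s.
Ksp = [Ag⁺]^3[AsO₄³⁻] = (3s)^3 · s = 27s^4 = 8.9×10⁻²³
s = 1.3×10⁻⁶ mol L⁻¹
[Ag⁺] = 3s = 4.0×10⁻⁶ mol L⁻¹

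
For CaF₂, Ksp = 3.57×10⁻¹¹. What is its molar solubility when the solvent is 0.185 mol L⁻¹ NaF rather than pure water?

CaF₂(s) ⇌ Ca²⁺(aq) + 2 F⁻(aq)
With F⁻ already at 0.185 mol L⁻¹ and s small, take [F⁻] ≈ 0.185 mol L⁻¹ and [Ca²⁺] = s.
Ksp = [Ca²⁺][F⁻]^2 = s(0.185)^2
s = 3.57×10⁻¹¹ / (0.185)^2 = 1.04×10⁻⁹
s = 1.04×10⁻⁹ mol L⁻¹

1.04×10⁻⁹ M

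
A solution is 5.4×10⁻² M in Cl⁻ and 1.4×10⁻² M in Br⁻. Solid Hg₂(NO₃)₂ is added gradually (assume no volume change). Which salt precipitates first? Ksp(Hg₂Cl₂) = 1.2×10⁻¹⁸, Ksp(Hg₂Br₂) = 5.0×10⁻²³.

The threshold for precipitation is Q = Ksp.
For Hg₂Cl₂: [Hg₂²⁺] = (Ksp/[Cl⁻]^2) = 4.1×10⁻¹⁶ M
For Hg₂Br₂: [Hg₂²⁺] = (Ksp/[Br⁻]^2) = 2.6×10⁻¹⁹ M
Since Hg₂Br₂ needs less Hg₂²⁺ to reach saturation, it precipitates first.

Hg₂Br₂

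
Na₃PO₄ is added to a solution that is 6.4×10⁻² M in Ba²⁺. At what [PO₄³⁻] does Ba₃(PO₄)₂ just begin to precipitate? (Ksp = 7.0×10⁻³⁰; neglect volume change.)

1.6×10⁻¹³ M

A salt starts to precipitate once the ion product Q reaches its Ksp.
Ba₃(PO₄)₂(s) ⇌ 3 Ba²⁺(aq) + 2 PO₄³⁻(aq)
Ksp = [Ba²⁺]^3[PO₄³⁻]^2 = [PO₄³⁻]^2(6.4×10⁻²)^3
[PO₄³⁻]^2 = 7.0×10⁻³⁰ / (6.4×10⁻²)^3 = 2.7×10⁻²⁶
[PO₄³⁻] = 1.6×10⁻¹³ M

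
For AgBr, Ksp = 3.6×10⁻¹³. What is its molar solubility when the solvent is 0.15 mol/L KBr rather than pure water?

2.4×10⁻¹² M

AgBr(s) ⇌ Ag⁺(aq) + Br⁻(aq)
Br⁻ is already present at 0.15 mol/L. If s mol/L of AgBr dissolves, [Ag⁺] = s while [Br⁻] ≈ 0.15 mol/L.
Ksp = [Ag⁺][Br⁻] = s(0.15)
s = 3.6×10⁻¹³ / (0.15) = 2.4×10⁻¹²
s = 2.4×10⁻¹² mol/L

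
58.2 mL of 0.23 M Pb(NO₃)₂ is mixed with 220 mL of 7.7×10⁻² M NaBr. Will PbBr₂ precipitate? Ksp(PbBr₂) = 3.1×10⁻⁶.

Yes

Total volume after mixing = 58.2 + 220 = 278.2 mL.
[Pb²⁺] = (0.23)(58.2)/278.2 = 4.8×10⁻² M
[Br⁻] = (7.7×10⁻²)(220)/278.2 = 6.1×10⁻² M
Q = [Pb²⁺][Br⁻]^2 = 1.8×10⁻⁴
Since Q (1.8×10⁻⁴) exceeds Ksp (3.1×10⁻⁶), PbBr₂ will precipitate.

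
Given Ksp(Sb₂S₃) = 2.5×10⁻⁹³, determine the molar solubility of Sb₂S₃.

Sb₂S₃(s) ⇌ 2 Sb³⁺(aq) + 3 S²⁻(aq)
With molar solubility s: [Sb³⁺] = 2s, [S²⁻] = 3s.
Ksp = [Sb³⁺]^2[S²⁻]^3 = (2s)^2 · (3s)^3 = 108s^5
108s^5 = 2.5×10⁻⁹³  ⇒  s^5 = 2.3×10⁻⁹⁵
s = 1.2×10⁻¹⁹ mol L⁻¹

1.2×10⁻¹⁹ M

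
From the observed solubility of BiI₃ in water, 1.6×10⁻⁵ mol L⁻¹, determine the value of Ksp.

Ksp = 1.8×10⁻¹⁸

BiI₃(s) ⇌ Bi³⁺(aq) + 3 I⁻(aq)
For each mole of BiI₃ that dissolves per liter, [Bi³⁺] = s and [I⁻] = 3s; let s denote this solubility.
Ksp = [Bi³⁺][I⁻]^3 = s · (3s)^3 = 27s^4
Ksp = 27 × (1.6×10⁻⁵)^4 = 1.8×10⁻¹⁸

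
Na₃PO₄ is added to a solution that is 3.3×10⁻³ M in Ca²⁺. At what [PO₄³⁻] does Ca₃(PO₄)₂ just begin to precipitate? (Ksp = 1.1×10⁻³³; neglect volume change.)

1.7×10⁻¹³ M

Each salt precipitates once Q = Ksp for that salt.
Ca₃(PO₄)₂(s) ⇌ 3 Ca²⁺(aq) + 2 PO₄³⁻(aq)
Ksp = [Ca²⁺]^3[PO₄³⁻]^2 = [PO₄³⁻]^2(3.3×10⁻³)^3
[PO₄³⁻]^2 = 1.1×10⁻³³ / (3.3×10⁻³)^3 = 3.1×10⁻²⁶
[PO₄³⁻] = 1.7×10⁻¹³ M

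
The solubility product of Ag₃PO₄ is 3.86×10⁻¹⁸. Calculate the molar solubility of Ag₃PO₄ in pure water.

1.94×10⁻⁵ M

Ag₃PO₄(s) ⇌ 3 Ag⁺(aq) + PO₄³⁻(aq)
For each mole of Ag₃PO₄ that dissolves per liter, [Ag⁺] = 3s and [PO₄³⁻] = s; let s denote this solubility.
Ksp = [Ag⁺]^3[PO₄³⁻] = (3s)^3 · s = 27s^4
27s^4 = 3.86×10⁻¹⁸  ⇒  s^4 = 1.43×10⁻¹⁹
Taking the 4th root, s = 1.94×10⁻⁵ mol/L.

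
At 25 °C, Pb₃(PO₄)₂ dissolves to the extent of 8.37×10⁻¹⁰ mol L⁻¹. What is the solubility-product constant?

Ksp = 4.44×10⁻⁴⁴

Pb₃(PO₄)₂(s) ⇌ 3 Pb²⁺(aq) + 2 PO₄³⁻(aq)
Let s be the molar solubility. Then [Pb²⁺] = 3s and [PO₄³⁻] = 2s.
Ksp = [Pb²⁺]^3[PO₄³⁻]^2 = (3s)^3 · (2s)^2 = 108s^5
Ksp = 108 × (8.37×10⁻¹⁰)^5 = 4.44×10⁻⁴⁴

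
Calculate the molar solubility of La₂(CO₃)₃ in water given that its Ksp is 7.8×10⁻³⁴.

La₂(CO₃)₃(s) ⇌ 2 La³⁺(aq) + 3 CO₃²⁻(aq)
With molar solubility s: [La³⁺] = 2s, [CO₃²⁻] = 3s.
Ksp = [La³⁺]^2[CO₃²⁻]^3 = (2s)^2 · (3s)^3 = 108s^5
108s^5 = 7.8×10⁻³⁴  ⇒  s^5 = 7.2×10⁻³⁶
Taking the 5th root, s = 9.4×10⁻⁸ M.

9.4×10⁻⁸ M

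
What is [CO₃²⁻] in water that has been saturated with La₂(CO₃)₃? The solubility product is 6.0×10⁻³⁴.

2.7×10⁻⁷ M

La₂(CO₃)₃(s) ⇌ 2 La³⁺(aq) + 3 CO₃²⁻(aq)
With molar solubility s: [La³⁺] = 2s, [CO₃²⁻] = 3s.
Ksp = [La³⁺]^2[CO₃²⁻]^3 = (2s)^2 · (3s)^3 = 108s^5 = 6.0×10⁻³⁴
s = 8.9×10⁻⁸ mol/L
[CO₃²⁻] = 3s = 2.7×10⁻⁷ mol/L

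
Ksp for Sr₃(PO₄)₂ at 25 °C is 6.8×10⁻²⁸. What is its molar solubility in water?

Sr₃(PO₄)₂(s) ⇌ 3 Sr²⁺(aq) + 2 PO₄³⁻(aq)
Let s be the molar solubility. Then [Sr²⁺] = 3s and [PO₄³⁻] = 2s.
Ksp = [Sr²⁺]^3[PO₄³⁻]^2 = (3s)^3 · (2s)^2 = 108s^5
108s^5 = 6.8×10⁻²⁸  ⇒  s^5 = 6.3×10⁻³⁰
s = 1.4×10⁻⁶ mol/L

1.4×10⁻⁶ M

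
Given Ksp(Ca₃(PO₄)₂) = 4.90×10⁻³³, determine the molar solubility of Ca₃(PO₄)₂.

Ca₃(PO₄)₂(s) ⇌ 3 Ca²⁺(aq) + 2 PO₄³⁻(aq)
With molar solubility s: [Ca²⁺] = 3s, [PO₄³⁻] = 2s.
Ksp = [Ca²⁺]^3[PO₄³⁻]^2 = (3s)^3 · (2s)^2 = 108s^5
108s^5 = 4.90×10⁻³³  ⇒  s^5 = 4.54×10⁻³⁵
s = (4.54×10⁻³⁵)^(1/5) = 1.35×10⁻⁷ mol L⁻¹

1.35×10⁻⁷ M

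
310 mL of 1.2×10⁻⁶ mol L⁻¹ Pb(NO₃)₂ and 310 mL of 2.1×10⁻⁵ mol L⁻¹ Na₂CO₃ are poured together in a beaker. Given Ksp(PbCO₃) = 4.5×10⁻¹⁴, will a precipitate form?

After mixing, V = 310 mL + 310 mL = 620 mL.
[Pb²⁺] = (1.2×10⁻⁶)(310)/620 = 6.0×10⁻⁷ mol L⁻¹
[CO₃²⁻] = (2.1×10⁻⁵)(310)/620 = 1.1×10⁻⁵ mol L⁻¹
Q = [Pb²⁺][CO₃²⁻] = 6.3×10⁻¹²
Because Q > Ksp (6.3×10⁻¹² vs 4.5×10⁻¹⁴), a precipitate of PbCO₃ forms.

Yes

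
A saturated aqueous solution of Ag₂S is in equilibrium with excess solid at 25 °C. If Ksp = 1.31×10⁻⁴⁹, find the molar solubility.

Ag₂S(s) ⇌ 2 Ag⁺(aq) + S²⁻(aq)
With molar solubility s: [Ag⁺] = 2s, [S²⁻] = s.
Ksp = [Ag⁺]^2[S²⁻] = (2s)^2 · s = 4s^3
4s^3 = 1.31×10⁻⁴⁹  ⇒  s^3 = 3.28×10⁻⁵⁰
s = 3.20×10⁻¹⁷ mol/L

3.20×10⁻¹⁷ M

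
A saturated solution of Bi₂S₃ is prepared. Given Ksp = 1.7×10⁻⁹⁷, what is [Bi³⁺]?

3.5×10⁻²⁰ M

Bi₂S₃(s) ⇌ 2 Bi³⁺(aq) + 3 S²⁻(aq)
Call the molar solubility s, so that [Bi³⁺] = 2s and [S²⁻] = 3s.
Ksp = [Bi³⁺]^2[S²⁻]^3 = (2s)^2 · (3s)^3 = 108s^5 = 1.7×10⁻⁹⁷
s = 1.7×10⁻²⁰ mol/L
[Bi³⁺] = 2s = 3.5×10⁻²⁰ mol/L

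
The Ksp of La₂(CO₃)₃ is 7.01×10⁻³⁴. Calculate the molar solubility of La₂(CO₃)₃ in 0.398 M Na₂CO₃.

5.27×10⁻¹⁷ M

La₂(CO₃)₃(s) ⇌ 2 La³⁺(aq) + 3 CO₃²⁻(aq)
The solution already contains CO₃²⁻ at 0.398 M. Let s be the molar solubility of La₂(CO₃)₃.
[CO₃²⁻] ≈ 0.398 M (common ion dominates); [La³⁺] = 2s.
Ksp = [La³⁺]^2[CO₃²⁻]^3 = (2s)^2(0.398)^3
(2s)^2 = 7.01×10⁻³⁴ / (0.398)^3 = 1.11×10⁻³²
s = 5.27×10⁻¹⁷ M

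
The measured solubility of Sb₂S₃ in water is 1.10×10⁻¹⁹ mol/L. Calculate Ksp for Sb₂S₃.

Sb₂S₃(s) ⇌ 2 Sb³⁺(aq) + 3 S²⁻(aq)
Let s be the molar solubility. Then [Sb³⁺] = 2s and [S²⁻] = 3s.
Ksp = [Sb³⁺]^2[S²⁻]^3 = (2s)^2 · (3s)^3 = 108s^5
Ksp = 108 × (1.10×10⁻¹⁹)^5 = 1.74×10⁻⁹³

Ksp = 1.74×10⁻⁹³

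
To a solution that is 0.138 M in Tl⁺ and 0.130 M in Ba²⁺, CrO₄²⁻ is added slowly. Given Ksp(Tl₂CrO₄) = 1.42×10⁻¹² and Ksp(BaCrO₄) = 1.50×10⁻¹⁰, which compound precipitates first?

Tl₂CrO₄

Precipitation begins when Q = Ksp.
For Tl₂CrO₄: [CrO₄²⁻] = (Ksp/[Tl⁺]^2) = 7.46×10⁻¹¹ M
For BaCrO₄: [CrO₄²⁻] = (Ksp/[Ba²⁺]) = 1.15×10⁻⁹ M
Since Tl₂CrO₄ needs less CrO₄²⁻ to reach saturation, it precipitates first.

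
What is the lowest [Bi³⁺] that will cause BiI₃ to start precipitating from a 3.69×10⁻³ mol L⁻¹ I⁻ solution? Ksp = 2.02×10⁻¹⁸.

4.02×10⁻¹¹ M

Each salt precipitates once Q = Ksp for that salt.
BiI₃(s) ⇌ Bi³⁺(aq) + 3 I⁻(aq)
Ksp = [Bi³⁺][I⁻]^3 = [Bi³⁺](3.69×10⁻³)^3
[Bi³⁺] = 2.02×10⁻¹⁸ / (3.69×10⁻³)^3 = 4.02×10⁻¹¹
[Bi³⁺] = 4.02×10⁻¹¹ mol L⁻¹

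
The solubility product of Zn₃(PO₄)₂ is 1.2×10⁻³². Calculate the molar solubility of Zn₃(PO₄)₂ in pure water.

1.6×10⁻⁷ M

Zn₃(PO₄)₂(s) ⇌ 3 Zn²⁺(aq) + 2 PO₄³⁻(aq)
Let s be the molar solubility. Then [Zn²⁺] = 3s and [PO₄³⁻] = 2s.
Ksp = [Zn²⁺]^3[PO₄³⁻]^2 = (3s)^3 · (2s)^2 = 108s^5
108s^5 = 1.2×10⁻³²  ⇒  s^5 = 1.1×10⁻³⁴
s = 1.6×10⁻⁷ M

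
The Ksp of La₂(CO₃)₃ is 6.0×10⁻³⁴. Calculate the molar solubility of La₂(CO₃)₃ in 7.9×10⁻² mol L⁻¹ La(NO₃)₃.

La₂(CO₃)₃(s) ⇌ 2 La³⁺(aq) + 3 CO₃²⁻(aq)
With La³⁺ already at 7.9×10⁻² mol L⁻¹ and s small, take [La³⁺] ≈ 7.9×10⁻² mol L⁻¹ and [CO₃²⁻] = 3s.
Ksp = [La³⁺]^2[CO₃²⁻]^3 = (7.9×10⁻²)^2(3s)^3
(3s)^3 = 6.0×10⁻³⁴ / (7.9×10⁻²)^2 = 9.6×10⁻³²
s = 1.5×10⁻¹¹ mol L⁻¹

1.5×10⁻¹¹ M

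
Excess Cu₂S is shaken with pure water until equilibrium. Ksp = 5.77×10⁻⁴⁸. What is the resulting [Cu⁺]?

2.26×10⁻¹⁶ M

Cu₂S(s) ⇌ 2 Cu⁺(aq) + S²⁻(aq)
Call the molar solubility s, so that [Cu⁺] = 2s and [S²⁻] = s.
Ksp = [Cu⁺]^2[S²⁻] = (2s)^2 · s = 4s^3 = 5.77×10⁻⁴⁸
s = 1.13×10⁻¹⁶ mol/L
[Cu⁺] = 2s = 2.26×10⁻¹⁶ mol/L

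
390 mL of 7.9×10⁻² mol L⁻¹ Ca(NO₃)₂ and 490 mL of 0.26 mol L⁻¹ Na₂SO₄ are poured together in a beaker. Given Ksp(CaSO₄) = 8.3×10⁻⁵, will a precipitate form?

Yes

Total volume after mixing = 390 + 490 = 880 mL.
[Ca²⁺] = (7.9×10⁻²)(390)/880 = 3.5×10⁻² mol L⁻¹
[SO₄²⁻] = (0.26)(490)/880 = 0.14 mol L⁻¹
Q = [Ca²⁺][SO₄²⁻] = 5.1×10⁻³
Because Q > Ksp (5.1×10⁻³ vs 8.3×10⁻⁵), a precipitate of CaSO₄ forms.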